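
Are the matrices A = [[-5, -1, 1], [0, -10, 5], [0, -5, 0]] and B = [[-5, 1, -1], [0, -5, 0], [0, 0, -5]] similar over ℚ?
Two matrices over a field are similar if and only if they have the same invariant factors.

Both A and B have characteristic polynomial (x + 5)^3 and minimal polynomial (x + 5)^2. Computing further, both have invariant factors x + 5, (x + 5)^2. Hence A and B are similar.

Yes.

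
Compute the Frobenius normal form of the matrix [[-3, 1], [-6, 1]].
R = [[0, -3], [1, -2]]

The invariant factors of A (the non-unit diagonal entries of the Smith normal form of xI - A over ℚ[x]) are x^2 + 2x + 3, each dividing the next. The characteristic polynomial is their product, x^2 + 2x + 3.

The rational canonical form is the block-diagonal matrix of companion matrices C(f_i):
R = [[0, -3], [1, -2]].

Note the characteristic polynomial does not split into linear factors over ℚ, so A has no Jordan form over ℚ; the rational canonical form exists over any field.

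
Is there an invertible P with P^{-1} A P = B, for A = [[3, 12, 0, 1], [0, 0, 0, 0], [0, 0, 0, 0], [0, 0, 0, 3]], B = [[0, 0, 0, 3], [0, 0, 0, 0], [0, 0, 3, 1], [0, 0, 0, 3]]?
Yes.

Two matrices over a field are similar if and only if they have the same invariant factors.

Both A and B have characteristic polynomial x^2(x - 3)^2 and minimal polynomial x(x - 3)^2. Computing further, both have invariant factors x, x(x - 3)^2. Hence A and B are similar.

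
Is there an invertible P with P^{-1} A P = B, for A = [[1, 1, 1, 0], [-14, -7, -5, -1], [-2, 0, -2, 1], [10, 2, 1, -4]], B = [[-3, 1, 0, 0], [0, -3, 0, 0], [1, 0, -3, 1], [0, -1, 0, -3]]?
Yes.

Two matrices over a field are similar if and only if they have the same invariant factors.

Both A and B have characteristic polynomial (x + 3)^4 and minimal polynomial (x + 3)^2. Computing further, both have invariant factors (x + 3)^2, (x + 3)^2. Hence A and B are similar.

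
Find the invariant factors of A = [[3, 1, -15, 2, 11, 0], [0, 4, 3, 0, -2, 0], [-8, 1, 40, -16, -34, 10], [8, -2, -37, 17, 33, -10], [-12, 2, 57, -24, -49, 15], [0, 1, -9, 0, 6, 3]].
The Jordan structure of A has elementary divisors (x - 3)^3, (x - 3)^3. Arranging the block sizes at each eigenvalue in decreasing order and taking row products gives the invariant factors.

Invariant factors (smallest first, each dividing the next): (x - 3)^3, (x - 3)^3.

Check: the last factor (x - 3)^3 is the minimal polynomial, and the product (x - 3)^6 is the characteristic polynomial.

(x - 3)^3, (x - 3)^3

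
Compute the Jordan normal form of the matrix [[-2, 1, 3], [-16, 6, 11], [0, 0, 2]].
The characteristic polynomial is det(xI - A) = (x - 2)^3, so the eigenvalues are 2 (algebraic multiplicity 3).

For λ = 2: rank(A - 2I) = 2, rank((A - 2I)^2) = 1, rank((A - 2I)^3) = 0. The eigenspace has dimension 3 - 2 = 1, so there is 1 Jordan block; the rank sequence gives block sizes [3].

Assembling the blocks gives the Jordan form J above.

J = [[2, 1, 0], [0, 2, 1], [0, 0, 2]]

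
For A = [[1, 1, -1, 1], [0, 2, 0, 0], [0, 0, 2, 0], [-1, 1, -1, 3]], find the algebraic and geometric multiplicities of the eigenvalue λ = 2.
algebraic multiplicity 4, geometric multiplicity 3

The characteristic polynomial is (x - 2)^4, so the factor x - 2 appears with exponent 4: the algebraic multiplicity is 4.

rank(A - 2I) = 1, so the eigenspace has dimension 4 - 1 = 3: the geometric multiplicity is 3.

Since 3 < 4, A is not diagonalizable.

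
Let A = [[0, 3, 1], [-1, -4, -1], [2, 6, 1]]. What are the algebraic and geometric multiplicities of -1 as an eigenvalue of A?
The characteristic polynomial is (x + 1)^3, so the factor x + 1 appears with exponent 3: the algebraic multiplicity is 3.

rank(A + I) = 1, so the eigenspace has dimension 3 - 1 = 2: the geometric multiplicity is 2.

Since 2 < 3, A is not diagonalizable.

algebraic multiplicity 3, geometric multiplicity 2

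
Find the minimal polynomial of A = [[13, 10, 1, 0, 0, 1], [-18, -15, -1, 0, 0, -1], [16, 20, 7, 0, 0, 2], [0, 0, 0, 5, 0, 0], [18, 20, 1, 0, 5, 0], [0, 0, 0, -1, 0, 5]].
The characteristic polynomial factors as (x - 5)^5(x + 5). The minimal polynomial is ∏(x - λ)^{k_λ} where k_λ is the size of the largest Jordan block at λ.

For λ = -5: rank(A + 5I) = 5, and the largest Jordan block has size 1 (the smallest k with rank((A + 5I)^k) = rank((A + 5I)^(k+1))).
For λ = 5: rank(A - 5I) = 4, and the largest Jordan block has size 3 (the smallest k with rank((A - 5I)^k) = rank((A - 5I)^(k+1))).

So m_A(x) = (x - 5)^3(x + 5).

m_A(x) = (x - 5)^3(x + 5)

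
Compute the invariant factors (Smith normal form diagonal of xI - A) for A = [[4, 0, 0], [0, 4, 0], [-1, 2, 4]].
The Jordan structure of A has elementary divisors (x - 4)^2, (x - 4). Arranging the block sizes at each eigenvalue in decreasing order and taking row products gives the invariant factors.

Invariant factors (smallest first, each dividing the next): x - 4, (x - 4)^2.

Check: the last factor (x - 4)^2 is the minimal polynomial, and the product (x - 4)^3 is the characteristic polynomial.

x - 4, (x - 4)^2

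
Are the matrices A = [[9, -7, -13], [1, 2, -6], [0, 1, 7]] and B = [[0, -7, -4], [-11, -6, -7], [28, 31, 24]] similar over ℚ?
Yes.

Two matrices over a field are similar if and only if they have the same invariant factors.

Both A and B have characteristic polynomial (x - 6)^3 and minimal polynomial (x - 6)^3. Computing further, both have invariant factors (x - 6)^3. Hence A and B are similar.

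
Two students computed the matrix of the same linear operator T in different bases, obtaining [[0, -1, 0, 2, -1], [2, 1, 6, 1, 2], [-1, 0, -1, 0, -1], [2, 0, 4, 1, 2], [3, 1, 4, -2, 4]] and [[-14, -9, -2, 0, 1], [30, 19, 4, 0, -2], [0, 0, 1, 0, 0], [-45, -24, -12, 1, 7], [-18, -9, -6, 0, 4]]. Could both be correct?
trace(A) = 5 but trace(B) = 11. The trace is a similarity invariant, so A and B are not similar.

No.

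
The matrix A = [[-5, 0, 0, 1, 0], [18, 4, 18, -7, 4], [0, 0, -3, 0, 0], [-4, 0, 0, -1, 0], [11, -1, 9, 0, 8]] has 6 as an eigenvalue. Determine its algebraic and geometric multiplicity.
The characteristic polynomial is (x - 6)^2(x + 3)^3, so the factor x - 6 appears with exponent 2: the algebraic multiplicity is 2.

rank(A - 6I) = 4, so the eigenspace has dimension 5 - 4 = 1: the geometric multiplicity is 1.

Since 1 < 2, A is not diagonalizable.

algebraic multiplicity 2, geometric multiplicity 1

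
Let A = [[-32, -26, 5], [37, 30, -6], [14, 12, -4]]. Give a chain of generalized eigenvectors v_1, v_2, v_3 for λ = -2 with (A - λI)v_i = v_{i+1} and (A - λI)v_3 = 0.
v_1 = [[12, -15, -5]]^T, v_2 = [[5, -6, -2]]^T, v_3 = [[-4, 5, 2]]^T

We seek v_1 ∈ ker((A + 2I)^3) \ ker((A + 2I)^2), then set v_{i+1} = (A + 2I) v_i.

One such chain is v_1 = [[12, -15, -5]]^T, v_2 = [[5, -6, -2]]^T, v_3 = [[-4, 5, 2]]^T. Check: (A + 2I) v_3 = [[0, 0, 0]]^T = 0.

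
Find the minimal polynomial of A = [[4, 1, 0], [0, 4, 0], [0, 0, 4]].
m_A(x) = (x - 4)^2

The characteristic polynomial factors as (x - 4)^3. The minimal polynomial is ∏(x - λ)^{k_λ} where k_λ is the size of the largest Jordan block at λ.

For λ = 4: rank(A - 4I) = 1, and the largest Jordan block has size 2 (the smallest k with rank((A - 4I)^k) = rank((A - 4I)^(k+1))).

So m_A(x) = (x - 4)^2.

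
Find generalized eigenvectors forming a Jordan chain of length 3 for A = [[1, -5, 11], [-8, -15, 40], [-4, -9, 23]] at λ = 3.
v_1 = [[4, 7, 4]]^T, v_2 = [[1, 2, 1]]^T, v_3 = [[-1, -4, -2]]^T

We seek v_1 ∈ ker((A - 3I)^3) \ ker((A - 3I)^2), then set v_{i+1} = (A - 3I) v_i.

One such chain is v_1 = [[4, 7, 4]]^T, v_2 = [[1, 2, 1]]^T, v_3 = [[-1, -4, -2]]^T. Check: (A - 3I) v_3 = [[0, 0, 0]]^T = 0.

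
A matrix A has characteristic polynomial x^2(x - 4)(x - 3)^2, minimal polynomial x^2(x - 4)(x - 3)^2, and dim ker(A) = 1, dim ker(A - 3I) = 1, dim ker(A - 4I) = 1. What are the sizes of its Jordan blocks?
λ = 0: algebraic multiplicity 2 (exponent in χ_A), largest block size 2 (exponent in m_A), 1 block (geometric multiplicity). This forces block sizes [2].
λ = 3: algebraic multiplicity 2 (exponent in χ_A), largest block size 2 (exponent in m_A), 1 block (geometric multiplicity). This forces block sizes [2].
λ = 4: algebraic multiplicity 1 (exponent in χ_A), largest block size 1 (exponent in m_A), 1 block (geometric multiplicity). This forces block sizes [1].

Jordan blocks: (0, 2), (3, 2), (4, 1)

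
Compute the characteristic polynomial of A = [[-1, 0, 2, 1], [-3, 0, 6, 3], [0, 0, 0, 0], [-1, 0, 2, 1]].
χ_A(x) = x^4

xI - A = [[x + 1, 0, -2, -1], [3, x, -6, -3], [0, 0, x, 0], [1, 0, -2, x - 1]].

Expanding det(xI - A) along the first row:
det(xI - A) = + (x + 1)·det([[x, -6, -3], [0, x, 0], [0, -2, x - 1]]) - (0)·det([[3, -6, -3], [0, x, 0], [1, -2, x - 1]]) + (-2)·det([[3, x, -3], [0, 0, 0], [1, 0, x - 1]]) - (-1)·det([[3, x, -6], [0, 0, x], [1, 0, -2]]).

Evaluating gives χ_A(x) = x^4.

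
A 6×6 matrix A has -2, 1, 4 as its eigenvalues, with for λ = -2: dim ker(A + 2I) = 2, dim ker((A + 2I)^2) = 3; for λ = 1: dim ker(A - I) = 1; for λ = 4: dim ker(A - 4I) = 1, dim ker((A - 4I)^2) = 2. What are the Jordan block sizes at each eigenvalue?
Jordan blocks: (-2, 2), (-2, 1), (1, 1), (4, 2)

λ = -2: successive nullity increments [2, 1] count blocks of size ≥ k; block sizes are [2, 1].
λ = 1: successive nullity increments [1] count blocks of size ≥ k; block sizes are [1].
λ = 4: successive nullity increments [1, 1] count blocks of size ≥ k; block sizes are [2].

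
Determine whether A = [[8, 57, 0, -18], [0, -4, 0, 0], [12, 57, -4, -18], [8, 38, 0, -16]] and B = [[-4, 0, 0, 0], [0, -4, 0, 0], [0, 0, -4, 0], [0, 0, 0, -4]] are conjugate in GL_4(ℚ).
No.

Both have characteristic polynomial (x + 4)^4, but the minimal polynomial of A is (x + 4)^2 while the minimal polynomial of B is x + 4. The minimal polynomial is a similarity invariant, so A and B are not similar.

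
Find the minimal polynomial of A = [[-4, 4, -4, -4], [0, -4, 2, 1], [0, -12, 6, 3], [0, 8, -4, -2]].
m_A(x) = x^2(x + 4)

The characteristic polynomial factors as x^3(x + 4). The minimal polynomial is ∏(x - λ)^{k_λ} where k_λ is the size of the largest Jordan block at λ.

For λ = -4: rank(A + 4I) = 3, and the largest Jordan block has size 1 (the smallest k with rank((A + 4I)^k) = rank((A + 4I)^(k+1))).
For λ = 0: rank(A) = 2, and the largest Jordan block has size 2 (the smallest k with rank(A^k) = rank(A^(k+1))).

So m_A(x) = x^2(x + 4).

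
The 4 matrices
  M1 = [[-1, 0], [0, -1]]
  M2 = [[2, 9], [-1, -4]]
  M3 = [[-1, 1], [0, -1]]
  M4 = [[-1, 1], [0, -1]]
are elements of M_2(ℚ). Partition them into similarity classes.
2 classes: {M1}, {M2, M3, M4}

Characteristic polynomials: χ_{M1} = (x + 1)^2, χ_{M2} = (x + 1)^2, χ_{M3} = (x + 1)^2, χ_{M4} = (x + 1)^2.

{M1}: invariant factors x + 1, x + 1.

{M2, M3, M4}: invariant factors (x + 1)^2.

Matrices are similar if and only if their invariant-factor lists agree; the partition into similarity classes is {M1}, {M2, M3, M4}.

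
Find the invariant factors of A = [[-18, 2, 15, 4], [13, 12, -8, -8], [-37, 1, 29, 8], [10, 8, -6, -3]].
x - 5, (x - 5)^3

The Jordan structure of A has elementary divisors (x - 5)^3, (x - 5). Arranging the block sizes at each eigenvalue in decreasing order and taking row products gives the invariant factors.

Invariant factors (smallest first, each dividing the next): x - 5, (x - 5)^3.

Check: the last factor (x - 5)^3 is the minimal polynomial, and the product (x - 5)^4 is the characteristic polynomial.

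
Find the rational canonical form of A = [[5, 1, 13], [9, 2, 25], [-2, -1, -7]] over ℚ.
R = [[0, 0, 3], [1, 0, -3], [0, 1, 0]]

The invariant factors of A (the non-unit diagonal entries of the Smith normal form of xI - A over ℚ[x]) are x^3 + 3x - 3, each dividing the next. The characteristic polynomial is their product, x^3 + 3x - 3.

The rational canonical form is the block-diagonal matrix of companion matrices C(f_i):
R = [[0, 0, 3], [1, 0, -3], [0, 1, 0]].

Note the characteristic polynomial does not split into linear factors over ℚ, so A has no Jordan form over ℚ; the rational canonical form exists over any field.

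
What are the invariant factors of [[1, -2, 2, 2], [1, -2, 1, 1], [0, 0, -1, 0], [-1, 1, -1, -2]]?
The Jordan structure of A has elementary divisors (x + 1)^2, (x + 1), (x + 1). Arranging the block sizes at each eigenvalue in decreasing order and taking row products gives the invariant factors.

Invariant factors (smallest first, each dividing the next): x + 1, x + 1, (x + 1)^2.

Check: the last factor (x + 1)^2 is the minimal polynomial, and the product (x + 1)^4 is the characteristic polynomial.

x + 1, x + 1, (x + 1)^2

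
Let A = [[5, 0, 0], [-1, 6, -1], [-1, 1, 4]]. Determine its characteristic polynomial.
xI - A = [[x - 5, 0, 0], [1, x - 6, 1], [1, -1, x - 4]].

Expanding det(xI - A) along the first row:
det(xI - A) = + (x - 5)·det([[x - 6, 1], [-1, x - 4]]) - (0)·det([[1, 1], [1, x - 4]]) + (0)·det([[1, x - 6], [1, -1]]).

Evaluating gives χ_A(x) = x^3 - 15x^2 + 75x - 125 = (x - 5)^3.

χ_A(x) = (x - 5)^3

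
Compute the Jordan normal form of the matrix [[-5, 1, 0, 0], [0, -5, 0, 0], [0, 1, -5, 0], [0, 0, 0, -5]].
The characteristic polynomial is det(xI - A) = (x + 5)^4, so the eigenvalues are -5 (algebraic multiplicity 4).

For λ = -5: rank(A + 5I) = 1, rank((A + 5I)^2) = 0. The eigenspace has dimension 4 - 1 = 3, so there are 3 Jordan blocks; the rank sequence gives block sizes [2, 1, 1].

Assembling the blocks gives the Jordan form J above.

J = [[-5, 1, 0, 0], [0, -5, 0, 0], [0, 0, -5, 0], [0, 0, 0, -5]]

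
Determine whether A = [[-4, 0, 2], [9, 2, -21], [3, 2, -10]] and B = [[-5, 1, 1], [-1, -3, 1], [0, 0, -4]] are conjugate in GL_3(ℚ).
Both have characteristic polynomial (x + 4)^3, but the minimal polynomial of A is (x + 4)^3 while the minimal polynomial of B is (x + 4)^2. The minimal polynomial is a similarity invariant, so A and B are not similar.

No.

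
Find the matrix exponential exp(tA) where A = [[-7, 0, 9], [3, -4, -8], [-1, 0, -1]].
A has Jordan form J = [[-4, 1, 0], [0, -4, 1], [0, 0, -4]] with A = PJP^{-1}, so e^{tA} = P e^{tJ} P^{-1}.

For a Jordan block J_k(λ), e^{tJ_k(λ)} = e^{λt} · (I + tN + t^2 N^2/2! + ... + t^{k-1} N^{k-1}/(k-1)!) where N is the nilpotent superdiagonal part.

Assembling the blocks and conjugating back gives the entries of e^{tA} as shown above.

e^{tA} = [[(1 - 3*t)*e^{-4*t}, 0, 9*t*e^{-4*t}], [t*(6 - t)*e^{-4*t}/2, e^{-4*t}, t*(3*t - 16)*e^{-4*t}/2], [-t*e^{-4*t}, 0, (3*t + 1)*e^{-4*t}]]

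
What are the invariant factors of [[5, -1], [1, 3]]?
(x - 4)^2

The Jordan structure of A has elementary divisors (x - 4)^2. Arranging the block sizes at each eigenvalue in decreasing order and taking row products gives the invariant factors.

Invariant factors (smallest first, each dividing the next): (x - 4)^2.

Check: the last factor (x - 4)^2 is the minimal polynomial, and the product (x - 4)^2 is the characteristic polynomial.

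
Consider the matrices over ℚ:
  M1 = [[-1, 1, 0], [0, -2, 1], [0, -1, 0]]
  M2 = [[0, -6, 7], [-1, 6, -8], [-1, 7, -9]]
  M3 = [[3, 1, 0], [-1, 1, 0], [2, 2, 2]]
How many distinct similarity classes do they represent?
Characteristic polynomials: χ_{M1} = (x + 1)^3, χ_{M2} = (x + 1)^3, χ_{M3} = (x - 2)^3.

{M1, M2}: invariant factors (x + 1)^3.

{M3}: invariant factors x - 2, (x - 2)^2.

Matrices are similar if and only if their invariant-factor lists agree; the partition into similarity classes is {M1, M2}, {M3}.

2 classes: {M1, M2}, {M3}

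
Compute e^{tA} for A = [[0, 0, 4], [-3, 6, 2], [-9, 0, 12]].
e^{tA} = [[(1 - 6*t)*e^{6*t}, 0, 4*t*e^{6*t}], [-3*t*e^{6*t}, e^{6*t}, 2*t*e^{6*t}], [-9*t*e^{6*t}, 0, (6*t + 1)*e^{6*t}]]

A has Jordan form J = [[6, 1, 0], [0, 6, 0], [0, 0, 6]] with A = PJP^{-1}, so e^{tA} = P e^{tJ} P^{-1}.

For a Jordan block J_k(λ), e^{tJ_k(λ)} = e^{λt} · (I + tN + t^2 N^2/2! + ... + t^{k-1} N^{k-1}/(k-1)!) where N is the nilpotent superdiagonal part.

Assembling the blocks and conjugating back gives the entries of e^{tA} as shown above.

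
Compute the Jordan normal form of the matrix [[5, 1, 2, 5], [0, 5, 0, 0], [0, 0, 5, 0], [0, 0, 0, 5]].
J = [[5, 1, 0, 0], [0, 5, 0, 0], [0, 0, 5, 0], [0, 0, 0, 5]]

The characteristic polynomial is det(xI - A) = (x - 5)^4, so the eigenvalues are 5 (algebraic multiplicity 4).

For λ = 5: rank(A - 5I) = 1, rank((A - 5I)^2) = 0. The eigenspace has dimension 4 - 1 = 3, so there are 3 Jordan blocks; the rank sequence gives block sizes [2, 1, 1].

Assembling the blocks gives the Jordan form J above.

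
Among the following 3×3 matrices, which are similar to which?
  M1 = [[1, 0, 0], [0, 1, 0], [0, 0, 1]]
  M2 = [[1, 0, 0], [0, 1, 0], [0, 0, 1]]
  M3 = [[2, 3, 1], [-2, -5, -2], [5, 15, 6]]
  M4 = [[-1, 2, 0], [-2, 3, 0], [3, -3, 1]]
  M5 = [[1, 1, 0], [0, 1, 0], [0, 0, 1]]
Characteristic polynomials: χ_{M1} = (x - 1)^3, χ_{M2} = (x - 1)^3, χ_{M3} = (x - 1)^3, χ_{M4} = (x - 1)^3, χ_{M5} = (x - 1)^3.

{M1, M2}: invariant factors x - 1, x - 1, x - 1.

{M3, M4, M5}: invariant factors x - 1, (x - 1)^2.

Matrices are similar if and only if their invariant-factor lists agree; the partition into similarity classes is {M1, M2}, {M3, M4, M5}.

2 classes: {M1, M2}, {M3, M4, M5}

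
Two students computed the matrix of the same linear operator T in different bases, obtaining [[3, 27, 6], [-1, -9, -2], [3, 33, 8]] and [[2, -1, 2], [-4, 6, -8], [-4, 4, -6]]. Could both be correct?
Two matrices over a field are similar if and only if they have the same invariant factors.

Both A and B have characteristic polynomial x^2(x - 2) and minimal polynomial x^2(x - 2). Computing further, both have invariant factors x^2(x - 2). Hence A and B are similar.

Yes.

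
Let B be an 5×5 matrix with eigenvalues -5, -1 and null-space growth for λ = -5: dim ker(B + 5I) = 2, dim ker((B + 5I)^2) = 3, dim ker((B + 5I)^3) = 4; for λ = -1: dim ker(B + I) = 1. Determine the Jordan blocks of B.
λ = -5: successive nullity increments [2, 1, 1] count blocks of size ≥ k; block sizes are [3, 1].
λ = -1: successive nullity increments [1] count blocks of size ≥ k; block sizes are [1].

Jordan blocks: (-5, 3), (-5, 1), (-1, 1)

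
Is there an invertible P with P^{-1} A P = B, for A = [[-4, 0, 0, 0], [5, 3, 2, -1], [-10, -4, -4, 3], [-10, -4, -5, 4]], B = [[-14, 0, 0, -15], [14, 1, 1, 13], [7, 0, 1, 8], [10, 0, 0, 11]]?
Yes.

Two matrices over a field are similar if and only if they have the same invariant factors.

Both A and B have characteristic polynomial (x - 1)^3(x + 4) and minimal polynomial (x - 1)^3(x + 4). Computing further, both have invariant factors (x - 1)^3(x + 4). Hence A and B are similar.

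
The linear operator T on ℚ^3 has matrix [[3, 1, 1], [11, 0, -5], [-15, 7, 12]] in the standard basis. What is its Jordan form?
The characteristic polynomial is det(xI - A) = (x - 5)^3, so the eigenvalues are 5 (algebraic multiplicity 3).

For λ = 5: rank(A - 5I) = 2, rank((A - 5I)^2) = 1, rank((A - 5I)^3) = 0. The eigenspace has dimension 3 - 2 = 1, so there is 1 Jordan block; the rank sequence gives block sizes [3].

Assembling the blocks gives the Jordan form J above.

J = [[5, 1, 0], [0, 5, 1], [0, 0, 5]]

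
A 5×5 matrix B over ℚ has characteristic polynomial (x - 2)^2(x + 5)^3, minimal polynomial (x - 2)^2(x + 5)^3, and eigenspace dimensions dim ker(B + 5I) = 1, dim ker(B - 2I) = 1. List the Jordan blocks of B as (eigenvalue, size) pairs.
Jordan blocks: (-5, 3), (2, 2)

λ = -5: algebraic multiplicity 3 (exponent in χ_B), largest block size 3 (exponent in m_B), 1 block (geometric multiplicity). This forces block sizes [3].
λ = 2: algebraic multiplicity 2 (exponent in χ_B), largest block size 2 (exponent in m_B), 1 block (geometric multiplicity). This forces block sizes [2].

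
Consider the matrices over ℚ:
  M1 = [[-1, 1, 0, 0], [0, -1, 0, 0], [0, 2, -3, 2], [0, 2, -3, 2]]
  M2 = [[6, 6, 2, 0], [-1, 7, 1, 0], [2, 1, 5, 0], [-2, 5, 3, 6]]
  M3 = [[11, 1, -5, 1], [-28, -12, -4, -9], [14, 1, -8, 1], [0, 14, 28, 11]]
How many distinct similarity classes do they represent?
Characteristic polynomials: χ_{M1} = x(x + 1)^3, χ_{M2} = (x - 6)^4, χ_{M3} = (x - 4)^2(x + 3)^2.

{M1}: invariant factors x + 1, x(x + 1)^2.

{M2}: invariant factors x - 6, (x - 6)^3.

{M3}: invariant factors x + 3, (x - 4)^2(x + 3).

Matrices are similar if and only if their invariant-factor lists agree; the partition into similarity classes is {M1}, {M2}, {M3}.

3 classes: {M1}, {M2}, {M3}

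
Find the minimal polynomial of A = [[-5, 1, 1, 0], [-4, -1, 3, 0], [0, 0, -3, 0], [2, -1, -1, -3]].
m_A(x) = (x + 3)^3

The characteristic polynomial factors as (x + 3)^4. The minimal polynomial is ∏(x - λ)^{k_λ} where k_λ is the size of the largest Jordan block at λ.

For λ = -3: rank(A + 3I) = 2, and the largest Jordan block has size 3 (the smallest k with rank((A + 3I)^k) = rank((A + 3I)^(k+1))).

So m_A(x) = (x + 3)^3.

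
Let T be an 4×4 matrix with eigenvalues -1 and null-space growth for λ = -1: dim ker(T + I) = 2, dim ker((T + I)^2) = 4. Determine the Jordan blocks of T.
λ = -1: successive nullity increments [2, 2] count blocks of size ≥ k; block sizes are [2, 2].

Jordan blocks: (-1, 2), (-1, 2)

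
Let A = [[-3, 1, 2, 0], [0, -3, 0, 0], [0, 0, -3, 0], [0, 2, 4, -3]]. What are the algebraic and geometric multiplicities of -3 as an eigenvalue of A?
algebraic multiplicity 4, geometric multiplicity 3

The characteristic polynomial is (x + 3)^4, so the factor x + 3 appears with exponent 4: the algebraic multiplicity is 4.

rank(A + 3I) = 1, so the eigenspace has dimension 4 - 1 = 3: the geometric multiplicity is 3.

Since 3 < 4, A is not diagonalizable.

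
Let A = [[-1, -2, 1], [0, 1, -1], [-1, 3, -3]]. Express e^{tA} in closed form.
e^{tA} = [[(2 - t^2)*e^{-t}/2, t*(-t - 4)*e^{-t}/2, t*e^{-t}], [t^2*e^{-t}/2, (t^2 + 4*t + 2)*e^{-t}/2, -t*e^{-t}], [t*(t - 1)*e^{-t}, t*(t + 3)*e^{-t}, (1 - 2*t)*e^{-t}]]

A has Jordan form J = [[-1, 1, 0], [0, -1, 1], [0, 0, -1]] with A = PJP^{-1}, so e^{tA} = P e^{tJ} P^{-1}.

For a Jordan block J_k(λ), e^{tJ_k(λ)} = e^{λt} · (I + tN + t^2 N^2/2! + ... + t^{k-1} N^{k-1}/(k-1)!) where N is the nilpotent superdiagonal part.

Assembling the blocks and conjugating back gives the entries of e^{tA} as shown above.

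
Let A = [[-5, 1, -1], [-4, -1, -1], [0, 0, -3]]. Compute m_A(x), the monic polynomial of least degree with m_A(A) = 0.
m_A(x) = (x + 3)^3

The characteristic polynomial factors as (x + 3)^3. The minimal polynomial is ∏(x - λ)^{k_λ} where k_λ is the size of the largest Jordan block at λ.

For λ = -3: rank(A + 3I) = 2, and the largest Jordan block has size 3 (the smallest k with rank((A + 3I)^k) = rank((A + 3I)^(k+1))).

So m_A(x) = (x + 3)^3.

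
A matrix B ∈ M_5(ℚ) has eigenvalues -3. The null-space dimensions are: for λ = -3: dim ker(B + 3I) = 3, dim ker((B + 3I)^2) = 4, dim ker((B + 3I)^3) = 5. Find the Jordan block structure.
Jordan blocks: (-3, 3), (-3, 1), (-3, 1)

λ = -3: successive nullity increments [3, 1, 1] count blocks of size ≥ k; block sizes are [3, 1, 1].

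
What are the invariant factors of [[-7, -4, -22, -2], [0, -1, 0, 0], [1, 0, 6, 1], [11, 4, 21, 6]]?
(x - 5)^2(x + 1)(x + 5)

The Jordan structure of A has elementary divisors (x + 5), (x + 1), (x - 5)^2. Arranging the block sizes at each eigenvalue in decreasing order and taking row products gives the invariant factors.

Invariant factors (smallest first, each dividing the next): (x - 5)^2(x + 1)(x + 5).

Check: the last factor (x - 5)^2(x + 1)(x + 5) is the minimal polynomial, and the product (x - 5)^2(x + 1)(x + 5) is the characteristic polynomial.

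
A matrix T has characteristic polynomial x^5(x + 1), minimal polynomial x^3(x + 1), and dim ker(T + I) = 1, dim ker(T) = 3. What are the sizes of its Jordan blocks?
Jordan blocks: (-1, 1), (0, 3), (0, 1), (0, 1)

λ = -1: algebraic multiplicity 1 (exponent in χ_T), largest block size 1 (exponent in m_T), 1 block (geometric multiplicity). This forces block sizes [1].
λ = 0: algebraic multiplicity 5 (exponent in χ_T), largest block size 3 (exponent in m_T), 3 blocks (geometric multiplicity). These force block sizes [3, 1, 1].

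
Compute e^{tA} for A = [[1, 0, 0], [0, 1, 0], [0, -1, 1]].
e^{tA} = [[e^{t}, 0, 0], [0, e^{t}, 0], [0, -t*e^{t}, e^{t}]]

A has Jordan form J = [[1, 1, 0], [0, 1, 0], [0, 0, 1]] with A = PJP^{-1}, so e^{tA} = P e^{tJ} P^{-1}.

For a Jordan block J_k(λ), e^{tJ_k(λ)} = e^{λt} · (I + tN + t^2 N^2/2! + ... + t^{k-1} N^{k-1}/(k-1)!) where N is the nilpotent superdiagonal part.

Assembling the blocks and conjugating back gives the entries of e^{tA} as shown above.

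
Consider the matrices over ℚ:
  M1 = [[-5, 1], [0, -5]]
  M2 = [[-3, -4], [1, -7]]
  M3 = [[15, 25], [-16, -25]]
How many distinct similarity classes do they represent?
1 class: {M1, M2, M3}

Characteristic polynomials: χ_{M1} = (x + 5)^2, χ_{M2} = (x + 5)^2, χ_{M3} = (x + 5)^2.

{M1, M2, M3}: invariant factors (x + 5)^2.

Matrices are similar if and only if their invariant-factor lists agree; the partition into similarity classes is {M1, M2, M3}.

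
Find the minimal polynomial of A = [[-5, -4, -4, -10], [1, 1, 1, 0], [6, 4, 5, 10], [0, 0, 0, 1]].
m_A(x) = (x - 1)^2(x + 1)

The characteristic polynomial factors as (x - 1)^3(x + 1). The minimal polynomial is ∏(x - λ)^{k_λ} where k_λ is the size of the largest Jordan block at λ.

For λ = -1: rank(A + I) = 3, and the largest Jordan block has size 1 (the smallest k with rank((A + I)^k) = rank((A + I)^(k+1))).
For λ = 1: rank(A - I) = 2, and the largest Jordan block has size 2 (the smallest k with rank((A - I)^k) = rank((A - I)^(k+1))).

So m_A(x) = (x - 1)^2(x + 1).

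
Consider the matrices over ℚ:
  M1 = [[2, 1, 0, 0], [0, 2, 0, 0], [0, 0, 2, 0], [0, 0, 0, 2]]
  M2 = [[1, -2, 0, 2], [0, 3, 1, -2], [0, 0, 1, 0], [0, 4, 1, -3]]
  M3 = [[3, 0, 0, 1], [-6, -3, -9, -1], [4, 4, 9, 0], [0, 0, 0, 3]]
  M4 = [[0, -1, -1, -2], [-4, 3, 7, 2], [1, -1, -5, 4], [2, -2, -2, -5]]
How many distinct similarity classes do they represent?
4 classes: {M1}, {M2}, {M3}, {M4}

Characteristic polynomials: χ_{M1} = (x - 2)^4, χ_{M2} = (x - 1)^3(x + 1), χ_{M3} = (x - 3)^4, χ_{M4} = (x + 1)^3(x + 4).

{M1}: invariant factors x - 2, x - 2, (x - 2)^2.

{M2}: invariant factors x - 1, (x - 1)^2(x + 1).

{M3}: invariant factors (x - 3)^2, (x - 3)^2.

{M4}: invariant factors x + 1, (x + 1)^2(x + 4).

Matrices are similar if and only if their invariant-factor lists agree; the partition into similarity classes is {M1}, {M2}, {M3}, {M4}.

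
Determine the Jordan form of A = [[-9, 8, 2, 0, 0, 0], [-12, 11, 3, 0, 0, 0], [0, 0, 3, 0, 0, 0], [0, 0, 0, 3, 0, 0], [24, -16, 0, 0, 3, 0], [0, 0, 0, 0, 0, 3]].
The characteristic polynomial is det(xI - A) = (x - 3)^5(x + 1), so the eigenvalues are -1 (algebraic multiplicity 1), 3 (algebraic multiplicity 5).

For λ = -1: algebraic multiplicity 1 gives one 1×1 block.

For λ = 3: rank(A - 3I) = 2, rank((A - 3I)^2) = 1. The eigenspace has dimension 6 - 2 = 4, so there are 4 Jordan blocks; the rank sequence gives block sizes [2, 1, 1, 1].

Assembling the blocks gives the Jordan form J above.

J = [[-1, 0, 0, 0, 0, 0], [0, 3, 1, 0, 0, 0], [0, 0, 3, 0, 0, 0], [0, 0, 0, 3, 0, 0], [0, 0, 0, 0, 3, 0], [0, 0, 0, 0, 0, 3]]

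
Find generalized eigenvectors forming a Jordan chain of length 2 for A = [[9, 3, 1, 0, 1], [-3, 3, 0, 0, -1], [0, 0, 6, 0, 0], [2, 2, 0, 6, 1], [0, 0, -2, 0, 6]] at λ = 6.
v_1 = [[-2, 2, 0, -2, 1]]^T, v_2 = [[1, -1, 0, 1, 0]]^T

We seek v_1 ∈ ker((A - 6I)^2) \ ker(A - 6I), then set v_{i+1} = (A - 6I) v_i.

One such chain is v_1 = [[-2, 2, 0, -2, 1]]^T, v_2 = [[1, -1, 0, 1, 0]]^T. Check: (A - 6I) v_2 = [[0, 0, 0, 0, 0]]^T = 0.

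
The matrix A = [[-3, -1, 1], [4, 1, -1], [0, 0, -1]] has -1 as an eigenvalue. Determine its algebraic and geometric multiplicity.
algebraic multiplicity 3, geometric multiplicity 1

The characteristic polynomial is (x + 1)^3, so the factor x + 1 appears with exponent 3: the algebraic multiplicity is 3.

rank(A + I) = 2, so the eigenspace has dimension 3 - 2 = 1: the geometric multiplicity is 1.

Since 1 < 3, A is not diagonalizable.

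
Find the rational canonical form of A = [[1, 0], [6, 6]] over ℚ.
The invariant factors of A (the non-unit diagonal entries of the Smith normal form of xI - A over ℚ[x]) are (x - 6)(x - 1), each dividing the next. The characteristic polynomial is their product, (x - 6)(x - 1).

The rational canonical form is the block-diagonal matrix of companion matrices C(f_i):
R = [[0, -6], [1, 7]].

R = [[0, -6], [1, 7]]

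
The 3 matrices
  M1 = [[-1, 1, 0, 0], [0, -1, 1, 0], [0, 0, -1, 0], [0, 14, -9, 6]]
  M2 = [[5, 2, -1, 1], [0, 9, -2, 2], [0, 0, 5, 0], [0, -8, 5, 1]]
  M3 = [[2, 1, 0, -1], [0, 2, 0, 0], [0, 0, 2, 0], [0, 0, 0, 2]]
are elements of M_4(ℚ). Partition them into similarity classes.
Characteristic polynomials: χ_{M1} = (x - 6)(x + 1)^3, χ_{M2} = (x - 5)^4, χ_{M3} = (x - 2)^4.

{M1}: invariant factors (x - 6)(x + 1)^3.

{M2}: invariant factors x - 5, (x - 5)^3.

{M3}: invariant factors x - 2, x - 2, (x - 2)^2.

Matrices are similar if and only if their invariant-factor lists agree; the partition into similarity classes is {M1}, {M2}, {M3}.

3 classes: {M1}, {M2}, {M3}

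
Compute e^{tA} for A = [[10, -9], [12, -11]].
A has Jordan form J = [[-2, 0], [0, 1]] with A = PJP^{-1}, so e^{tA} = P e^{tJ} P^{-1}.

For a Jordan block J_k(λ), e^{tJ_k(λ)} = e^{λt} · (I + tN + t^2 N^2/2! + ... + t^{k-1} N^{k-1}/(k-1)!) where N is the nilpotent superdiagonal part.

Assembling the blocks and conjugating back gives the entries of e^{tA} as shown above.

e^{tA} = [[4*e^{t} - 3*e^{-2*t}, -3*e^{t} + 3*e^{-2*t}], [4*e^{t} - 4*e^{-2*t}, -3*e^{t} + 4*e^{-2*t}]]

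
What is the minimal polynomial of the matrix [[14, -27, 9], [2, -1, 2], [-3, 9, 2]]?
The characteristic polynomial factors as (x - 5)^3. The minimal polynomial is ∏(x - λ)^{k_λ} where k_λ is the size of the largest Jordan block at λ.

For λ = 5: rank(A - 5I) = 1, and the largest Jordan block has size 2 (the smallest k with rank((A - 5I)^k) = rank((A - 5I)^(k+1))).

So m_A(x) = (x - 5)^2.

m_A(x) = (x - 5)^2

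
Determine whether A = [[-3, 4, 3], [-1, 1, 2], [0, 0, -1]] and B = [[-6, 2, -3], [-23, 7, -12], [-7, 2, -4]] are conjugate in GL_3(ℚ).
Yes.

Two matrices over a field are similar if and only if they have the same invariant factors.

Both A and B have characteristic polynomial (x + 1)^3 and minimal polynomial (x + 1)^3. Computing further, both have invariant factors (x + 1)^3. Hence A and B are similar.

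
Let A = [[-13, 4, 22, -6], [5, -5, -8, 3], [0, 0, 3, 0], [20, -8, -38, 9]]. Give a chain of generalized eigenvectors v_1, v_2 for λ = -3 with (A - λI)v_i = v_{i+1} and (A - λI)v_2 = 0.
We seek v_1 ∈ ker((A + 3I)^2) \ ker(A + 3I), then set v_{i+1} = (A + 3I) v_i.

One such chain is v_1 = [[-3, 1, 0, 6]]^T, v_2 = [[-2, 1, 0, 4]]^T. Check: (A + 3I) v_2 = [[0, 0, 0, 0]]^T = 0.

v_1 = [[-3, 1, 0, 6]]^T, v_2 = [[-2, 1, 0, 4]]^T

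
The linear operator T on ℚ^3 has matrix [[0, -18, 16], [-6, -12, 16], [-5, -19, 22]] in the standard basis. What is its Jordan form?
The characteristic polynomial is det(xI - A) = (x - 6)^2(x + 2), so the eigenvalues are -2 (algebraic multiplicity 1), 6 (algebraic multiplicity 2).

For λ = -2: algebraic multiplicity 1 gives one 1×1 block.

For λ = 6: rank(A - 6I) = 2, rank((A - 6I)^2) = 1. The eigenspace has dimension 3 - 2 = 1, so there is 1 Jordan block; the rank sequence gives block sizes [2].

Assembling the blocks gives the Jordan form J above.

J = [[-2, 0, 0], [0, 6, 1], [0, 0, 6]]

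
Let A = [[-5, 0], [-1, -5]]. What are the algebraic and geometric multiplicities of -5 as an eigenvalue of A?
The characteristic polynomial is (x + 5)^2, so the factor x + 5 appears with exponent 2: the algebraic multiplicity is 2.

rank(A + 5I) = 1, so the eigenspace has dimension 2 - 1 = 1: the geometric multiplicity is 1.

Since 1 < 2, A is not diagonalizable.

algebraic multiplicity 2, geometric multiplicity 1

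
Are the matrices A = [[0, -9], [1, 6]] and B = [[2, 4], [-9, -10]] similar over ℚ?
trace(A) = 6 but trace(B) = -8. The trace is a similarity invariant, so A and B are not similar.

No.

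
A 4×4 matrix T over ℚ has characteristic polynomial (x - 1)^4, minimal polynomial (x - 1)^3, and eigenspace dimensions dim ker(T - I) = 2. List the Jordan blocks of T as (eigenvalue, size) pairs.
Jordan blocks: (1, 3), (1, 1)

λ = 1: algebraic multiplicity 4 (exponent in χ_T), largest block size 3 (exponent in m_T), 2 blocks (geometric multiplicity). These force block sizes [3, 1].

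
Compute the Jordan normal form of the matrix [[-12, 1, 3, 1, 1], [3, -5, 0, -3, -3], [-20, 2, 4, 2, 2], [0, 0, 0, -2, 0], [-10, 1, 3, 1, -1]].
The characteristic polynomial is det(xI - A) = (x + 2)^3(x + 5)^2, so the eigenvalues are -5 (algebraic multiplicity 2), -2 (algebraic multiplicity 3).

For λ = -5: rank(A + 5I) = 4, rank((A + 5I)^2) = 3. The eigenspace has dimension 5 - 4 = 1, so there is 1 Jordan block; the rank sequence gives block sizes [2].

For λ = -2: rank(A + 2I) = 2. The eigenspace has dimension 5 - 2 = 3, so there are 3 Jordan blocks; the rank sequence gives block sizes [1, 1, 1].

Assembling the blocks gives the Jordan form J above.

J = [[-5, 1, 0, 0, 0], [0, -5, 0, 0, 0], [0, 0, -2, 0, 0], [0, 0, 0, -2, 0], [0, 0, 0, 0, -2]]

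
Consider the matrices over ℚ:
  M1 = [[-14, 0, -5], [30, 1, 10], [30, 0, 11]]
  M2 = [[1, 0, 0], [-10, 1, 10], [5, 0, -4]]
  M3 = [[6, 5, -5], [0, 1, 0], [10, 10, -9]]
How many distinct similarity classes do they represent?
1 class: {M1, M2, M3}

Characteristic polynomials: χ_{M1} = (x - 1)^2(x + 4), χ_{M2} = (x - 1)^2(x + 4), χ_{M3} = (x - 1)^2(x + 4).

{M1, M2, M3}: invariant factors x - 1, (x - 1)(x + 4).

Matrices are similar if and only if their invariant-factor lists agree; the partition into similarity classes is {M1, M2, M3}.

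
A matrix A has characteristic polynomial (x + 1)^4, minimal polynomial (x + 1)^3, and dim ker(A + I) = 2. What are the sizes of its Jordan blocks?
λ = -1: algebraic multiplicity 4 (exponent in χ_A), largest block size 3 (exponent in m_A), 2 blocks (geometric multiplicity). These force block sizes [3, 1].

Jordan blocks: (-1, 3), (-1, 1)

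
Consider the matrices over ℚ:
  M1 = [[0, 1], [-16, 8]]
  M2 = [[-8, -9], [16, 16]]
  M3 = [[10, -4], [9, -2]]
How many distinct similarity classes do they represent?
1 class: {M1, M2, M3}

Characteristic polynomials: χ_{M1} = (x - 4)^2, χ_{M2} = (x - 4)^2, χ_{M3} = (x - 4)^2.

{M1, M2, M3}: invariant factors (x - 4)^2.

Matrices are similar if and only if their invariant-factor lists agree; the partition into similarity classes is {M1, M2, M3}.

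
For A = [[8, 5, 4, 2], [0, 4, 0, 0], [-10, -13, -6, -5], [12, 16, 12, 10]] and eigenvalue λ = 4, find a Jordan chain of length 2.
We seek v_1 ∈ ker((A - 4I)^2) \ ker(A - 4I), then set v_{i+1} = (A - 4I) v_i.

One such chain is v_1 = [[0, 1, -1, 0]]^T, v_2 = [[1, 0, -3, 4]]^T. Check: (A - 4I) v_2 = [[0, 0, 0, 0]]^T = 0.

v_1 = [[0, 1, -1, 0]]^T, v_2 = [[1, 0, -3, 4]]^T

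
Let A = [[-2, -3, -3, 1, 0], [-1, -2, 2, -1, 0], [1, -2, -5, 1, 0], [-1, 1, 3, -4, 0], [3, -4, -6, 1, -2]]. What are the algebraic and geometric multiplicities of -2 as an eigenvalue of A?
algebraic multiplicity 1, geometric multiplicity 1

The characteristic polynomial is (x + 2)(x + 3)^3(x + 4), so the factor x + 2 appears with exponent 1: the algebraic multiplicity is 1.

rank(A + 2I) = 4, so the eigenspace has dimension 5 - 4 = 1: the geometric multiplicity is 1.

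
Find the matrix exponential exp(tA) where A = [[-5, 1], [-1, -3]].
e^{tA} = [[(1 - t)*e^{-4*t}, t*e^{-4*t}], [-t*e^{-4*t}, (t + 1)*e^{-4*t}]]

A has Jordan form J = [[-4, 1], [0, -4]] with A = PJP^{-1}, so e^{tA} = P e^{tJ} P^{-1}.

For a Jordan block J_k(λ), e^{tJ_k(λ)} = e^{λt} · (I + tN + t^2 N^2/2! + ... + t^{k-1} N^{k-1}/(k-1)!) where N is the nilpotent superdiagonal part.

Assembling the blocks and conjugating back gives the entries of e^{tA} as shown above.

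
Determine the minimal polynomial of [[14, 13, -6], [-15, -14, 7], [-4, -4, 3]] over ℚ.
The characteristic polynomial factors as (x - 1)^3. The minimal polynomial is ∏(x - λ)^{k_λ} where k_λ is the size of the largest Jordan block at λ.

For λ = 1: rank(A - I) = 2, and the largest Jordan block has size 3 (the smallest k with rank((A - I)^k) = rank((A - I)^(k+1))).

So m_A(x) = (x - 1)^3.

m_A(x) = (x - 1)^3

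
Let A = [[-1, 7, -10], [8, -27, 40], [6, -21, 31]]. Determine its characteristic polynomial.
xI - A = [[x + 1, -7, 10], [-8, x + 27, -40], [-6, 21, x - 31]].

Expanding det(xI - A) along the first row:
det(xI - A) = + (x + 1)·det([[x + 27, -40], [21, x - 31]]) - (-7)·det([[-8, -40], [-6, x - 31]]) + (10)·det([[-8, x + 27], [-6, 21]]).

Evaluating gives χ_A(x) = x^3 - 3x^2 + 3x - 1 = (x - 1)^3.

χ_A(x) = (x - 1)^3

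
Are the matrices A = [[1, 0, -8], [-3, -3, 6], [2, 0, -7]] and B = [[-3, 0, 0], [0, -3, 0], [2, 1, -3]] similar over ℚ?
Yes.

Two matrices over a field are similar if and only if they have the same invariant factors.

Both A and B have characteristic polynomial (x + 3)^3 and minimal polynomial (x + 3)^2. Computing further, both have invariant factors x + 3, (x + 3)^2. Hence A and B are similar.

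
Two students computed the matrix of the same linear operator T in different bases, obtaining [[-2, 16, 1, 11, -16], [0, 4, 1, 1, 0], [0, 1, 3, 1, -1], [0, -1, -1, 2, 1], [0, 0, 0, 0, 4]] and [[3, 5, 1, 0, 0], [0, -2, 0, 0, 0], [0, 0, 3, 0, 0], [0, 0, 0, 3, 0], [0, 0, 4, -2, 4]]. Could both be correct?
No.

Both have characteristic polynomial (x - 4)(x - 3)^3(x + 2), but the minimal polynomial of A is (x - 4)(x - 3)^3(x + 2) while the minimal polynomial of B is (x - 4)(x - 3)^2(x + 2). The minimal polynomial is a similarity invariant, so A and B are not similar.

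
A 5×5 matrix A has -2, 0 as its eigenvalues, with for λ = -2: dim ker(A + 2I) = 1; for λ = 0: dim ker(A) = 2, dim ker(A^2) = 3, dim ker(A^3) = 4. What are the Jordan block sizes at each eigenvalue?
λ = -2: successive nullity increments [1] count blocks of size ≥ k; block sizes are [1].
λ = 0: successive nullity increments [2, 1, 1] count blocks of size ≥ k; block sizes are [3, 1].

Jordan blocks: (-2, 1), (0, 3), (0, 1)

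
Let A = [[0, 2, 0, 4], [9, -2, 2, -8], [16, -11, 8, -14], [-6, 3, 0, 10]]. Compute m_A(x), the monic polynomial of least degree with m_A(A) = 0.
m_A(x) = (x - 4)^3

The characteristic polynomial factors as (x - 4)^4. The minimal polynomial is ∏(x - λ)^{k_λ} where k_λ is the size of the largest Jordan block at λ.

For λ = 4: rank(A - 4I) = 2, and the largest Jordan block has size 3 (the smallest k with rank((A - 4I)^k) = rank((A - 4I)^(k+1))).

So m_A(x) = (x - 4)^3.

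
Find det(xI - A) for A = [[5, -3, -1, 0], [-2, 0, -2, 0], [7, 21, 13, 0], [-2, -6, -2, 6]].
χ_A(x) = (x - 6)^4

xI - A = [[x - 5, 3, 1, 0], [2, x, 2, 0], [-7, -21, x - 13, 0], [2, 6, 2, x - 6]].

Expanding det(xI - A) along the first row:
det(xI - A) = + (x - 5)·det([[x, 2, 0], [-21, x - 13, 0], [6, 2, x - 6]]) - (3)·det([[2, 2, 0], [-7, x - 13, 0], [2, 2, x - 6]]) + (1)·det([[2, x, 0], [-7, -21, 0], [2, 6, x - 6]]) - (0)·det([[2, x, 2], [-7, -21, x - 13], [2, 6, 2]]).

Evaluating gives χ_A(x) = x^4 - 24x^3 + 216x^2 - 864x + 1296 = (x - 6)^4.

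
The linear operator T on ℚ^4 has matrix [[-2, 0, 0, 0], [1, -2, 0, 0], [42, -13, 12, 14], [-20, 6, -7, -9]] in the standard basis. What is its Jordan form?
J = [[-2, 1, 0, 0], [0, -2, 1, 0], [0, 0, -2, 0], [0, 0, 0, 5]]

The characteristic polynomial is det(xI - A) = (x - 5)(x + 2)^3, so the eigenvalues are -2 (algebraic multiplicity 3), 5 (algebraic multiplicity 1).

For λ = -2: rank(A + 2I) = 3, rank((A + 2I)^2) = 2, rank((A + 2I)^3) = 1. The eigenspace has dimension 4 - 3 = 1, so there is 1 Jordan block; the rank sequence gives block sizes [3].

For λ = 5: algebraic multiplicity 1 gives one 1×1 block.

Assembling the blocks gives the Jordan form J above.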